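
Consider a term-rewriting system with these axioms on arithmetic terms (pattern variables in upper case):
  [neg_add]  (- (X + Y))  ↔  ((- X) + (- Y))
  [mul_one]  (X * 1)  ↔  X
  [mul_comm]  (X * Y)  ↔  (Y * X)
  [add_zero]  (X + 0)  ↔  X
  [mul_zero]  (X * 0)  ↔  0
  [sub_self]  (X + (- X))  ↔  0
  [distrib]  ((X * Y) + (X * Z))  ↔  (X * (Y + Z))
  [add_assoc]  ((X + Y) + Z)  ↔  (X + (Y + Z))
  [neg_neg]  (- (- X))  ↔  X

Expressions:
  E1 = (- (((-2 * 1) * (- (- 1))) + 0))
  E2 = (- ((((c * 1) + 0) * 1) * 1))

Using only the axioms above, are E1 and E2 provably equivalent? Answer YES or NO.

All listed rules preserve value, hence provable equivalence implies equal values everywhere; look for a separating assignment.
c=0 gives E1 ↦ 2, E2 ↦ 0; values differ ⇒ not provably equivalent.

NO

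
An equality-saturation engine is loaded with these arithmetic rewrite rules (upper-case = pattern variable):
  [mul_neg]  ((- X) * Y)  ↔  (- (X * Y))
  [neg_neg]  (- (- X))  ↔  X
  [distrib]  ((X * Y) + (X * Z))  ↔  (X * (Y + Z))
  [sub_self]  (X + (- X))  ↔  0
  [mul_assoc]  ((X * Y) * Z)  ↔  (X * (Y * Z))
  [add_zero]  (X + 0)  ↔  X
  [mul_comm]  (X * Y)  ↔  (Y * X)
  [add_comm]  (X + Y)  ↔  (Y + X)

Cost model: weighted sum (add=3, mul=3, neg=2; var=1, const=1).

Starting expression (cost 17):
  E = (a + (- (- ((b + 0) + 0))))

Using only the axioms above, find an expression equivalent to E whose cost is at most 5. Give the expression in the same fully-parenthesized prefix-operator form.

step 1: neg_neg (→) rewrites (- (- ((b + 0) + 0))) into ((b + 0) + 0), now (a + ((b + 0) + 0))
step 2: add_zero (→) rewrites (b + 0) into b, now (a + (b + 0))
step 3: add_zero (→) rewrites (b + 0) into b, reaching cost 5 (bound 5)

(a + b)   [cost 5]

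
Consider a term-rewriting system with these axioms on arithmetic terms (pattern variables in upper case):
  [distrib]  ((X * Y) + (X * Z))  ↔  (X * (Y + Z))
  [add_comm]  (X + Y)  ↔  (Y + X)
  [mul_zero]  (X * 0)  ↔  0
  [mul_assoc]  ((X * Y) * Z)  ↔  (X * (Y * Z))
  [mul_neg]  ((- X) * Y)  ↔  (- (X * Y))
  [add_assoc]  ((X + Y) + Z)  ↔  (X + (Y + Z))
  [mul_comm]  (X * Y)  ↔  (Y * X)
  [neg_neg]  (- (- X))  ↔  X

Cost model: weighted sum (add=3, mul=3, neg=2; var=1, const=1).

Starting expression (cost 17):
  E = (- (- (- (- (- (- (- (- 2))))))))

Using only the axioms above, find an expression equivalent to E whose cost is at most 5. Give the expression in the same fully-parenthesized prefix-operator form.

step 1: neg_neg (→) rewrites (- (- (- (- (- 2))))) into (- (- (- 2))), now (- (- (- (- (- (- 2))))))
step 2: neg_neg (→) rewrites (- (- (- (- (- (- 2)))))) into (- (- (- (- 2))))
step 3: neg_neg (→) rewrites (- (- (- (- 2)))) into (- (- 2)), reaching cost 5 (bound 5)

(- (- 2))   [cost 5]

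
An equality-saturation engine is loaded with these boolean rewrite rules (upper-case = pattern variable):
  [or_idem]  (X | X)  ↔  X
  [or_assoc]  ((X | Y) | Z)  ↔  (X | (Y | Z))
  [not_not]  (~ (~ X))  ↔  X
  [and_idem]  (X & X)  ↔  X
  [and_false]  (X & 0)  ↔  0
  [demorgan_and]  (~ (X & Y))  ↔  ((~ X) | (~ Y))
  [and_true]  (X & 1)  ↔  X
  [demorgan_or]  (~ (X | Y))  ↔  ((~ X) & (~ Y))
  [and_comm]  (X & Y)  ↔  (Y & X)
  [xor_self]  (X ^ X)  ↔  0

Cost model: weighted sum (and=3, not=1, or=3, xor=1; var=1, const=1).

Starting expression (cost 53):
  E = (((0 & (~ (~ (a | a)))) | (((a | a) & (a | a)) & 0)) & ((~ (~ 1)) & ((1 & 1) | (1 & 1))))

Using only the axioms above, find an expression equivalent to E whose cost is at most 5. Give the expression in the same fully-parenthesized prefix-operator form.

(a & 0)   [cost 5]

(1) (~ (~ (a | a)))  =[not_not →]=  (a | a)    ⊢ (((0 & (a | a)) | (((a | a) & (a | a)) & 0)) & ((~ (~ 1)) & ((1 & 1) | (1 & 1))))
(2) ((1 & 1) | (1 & 1))  =[or_idem →]=  (1 & 1)    ⊢ (((0 & (a | a)) | (((a | a) & (a | a)) & 0)) & ((~ (~ 1)) & (1 & 1)))
(3) ((a | a) & (a | a))  =[and_idem →]=  (a | a)    ⊢ (((0 & (a | a)) | ((a | a) & 0)) & ((~ (~ 1)) & (1 & 1)))
(4) (0 & (a | a))  =[and_comm →]=  ((a | a) & 0)    ⊢ ((((a | a) & 0) | ((a | a) & 0)) & ((~ (~ 1)) & (1 & 1)))
(5) (1 & 1)  =[and_true →]=  1    ⊢ ((((a | a) & 0) | ((a | a) & 0)) & ((~ (~ 1)) & 1))
(6) (~ (~ 1))  =[not_not →]=  1    ⊢ ((((a | a) & 0) | ((a | a) & 0)) & (1 & 1))
(7) (1 & 1)  =[and_idem →]=  1    ⊢ ((((a | a) & 0) | ((a | a) & 0)) & 1)
(8) (((a | a) & 0) | ((a | a) & 0))  =[or_idem →]=  ((a | a) & 0)    ⊢ (((a | a) & 0) & 1)
(9) (((a | a) & 0) & 1)  =[and_true →]=  ((a | a) & 0)
(10) (a | a)  =[or_idem →]=  a    ⊢ cost 5, within 5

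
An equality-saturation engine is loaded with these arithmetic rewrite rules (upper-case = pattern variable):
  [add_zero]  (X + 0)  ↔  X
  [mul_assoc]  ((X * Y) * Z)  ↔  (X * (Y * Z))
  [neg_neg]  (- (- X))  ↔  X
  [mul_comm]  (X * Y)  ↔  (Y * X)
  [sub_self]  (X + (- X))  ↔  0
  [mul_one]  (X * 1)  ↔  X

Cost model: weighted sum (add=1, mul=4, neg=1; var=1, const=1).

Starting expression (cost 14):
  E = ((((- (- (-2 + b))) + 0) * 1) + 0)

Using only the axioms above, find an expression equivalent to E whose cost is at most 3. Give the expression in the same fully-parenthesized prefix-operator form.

1. [add_zero →] ((- (- (-2 + b))) + 0)  →  (- (- (-2 + b)));  E = (((- (- (-2 + b))) * 1) + 0)
2. [mul_one →] ((- (- (-2 + b))) * 1)  →  (- (- (-2 + b)));  E = ((- (- (-2 + b))) + 0)
3. [add_zero →] ((- (- (-2 + b))) + 0)  →  (- (- (-2 + b)))
4. [neg_neg →] (- (- (-2 + b)))  →  (-2 + b);  cost 3 ≤ 3, done

(-2 + b)   [cost 3]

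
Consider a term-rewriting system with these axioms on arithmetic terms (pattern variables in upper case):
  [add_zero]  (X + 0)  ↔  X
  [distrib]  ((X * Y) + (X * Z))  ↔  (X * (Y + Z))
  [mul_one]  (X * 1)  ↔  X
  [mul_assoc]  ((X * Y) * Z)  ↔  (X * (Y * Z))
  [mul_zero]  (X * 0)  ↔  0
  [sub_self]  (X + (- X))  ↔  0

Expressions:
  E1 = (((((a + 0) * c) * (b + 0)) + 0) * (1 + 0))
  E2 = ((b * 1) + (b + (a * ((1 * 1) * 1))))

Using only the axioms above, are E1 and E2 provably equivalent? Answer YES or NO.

NO

Every axiom is a valid identity, so a rewrite proof would force E1 and E2 to agree under every assignment.
At a=0, b=1, c=0: E1 = 0 but E2 = 2; they differ, so no derivation exists.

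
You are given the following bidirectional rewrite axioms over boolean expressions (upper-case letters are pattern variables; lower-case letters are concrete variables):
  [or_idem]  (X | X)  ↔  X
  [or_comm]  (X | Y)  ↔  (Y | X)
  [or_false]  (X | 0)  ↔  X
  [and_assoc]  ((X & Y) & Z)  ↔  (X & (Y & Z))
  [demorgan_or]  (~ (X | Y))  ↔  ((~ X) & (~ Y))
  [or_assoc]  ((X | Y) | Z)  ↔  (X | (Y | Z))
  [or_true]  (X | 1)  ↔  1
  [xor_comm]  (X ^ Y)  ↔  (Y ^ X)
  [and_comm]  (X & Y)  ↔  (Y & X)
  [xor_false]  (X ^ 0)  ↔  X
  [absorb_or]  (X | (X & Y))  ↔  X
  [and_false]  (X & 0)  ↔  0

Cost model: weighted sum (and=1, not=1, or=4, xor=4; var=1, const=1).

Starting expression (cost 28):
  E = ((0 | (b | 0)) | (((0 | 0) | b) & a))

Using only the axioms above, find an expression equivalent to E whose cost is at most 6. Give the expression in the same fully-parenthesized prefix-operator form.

(0 | b)   [cost 6]

(1) (0 | 0)  =[or_false →]=  0    ⊢ ((0 | (b | 0)) | ((0 | b) & a))
(2) (b | 0)  =[or_false →]=  b    ⊢ ((0 | b) | ((0 | b) & a))
(3) ((0 | b) | ((0 | b) & a))  =[absorb_or →]=  (0 | b)    ⊢ cost 6, within 6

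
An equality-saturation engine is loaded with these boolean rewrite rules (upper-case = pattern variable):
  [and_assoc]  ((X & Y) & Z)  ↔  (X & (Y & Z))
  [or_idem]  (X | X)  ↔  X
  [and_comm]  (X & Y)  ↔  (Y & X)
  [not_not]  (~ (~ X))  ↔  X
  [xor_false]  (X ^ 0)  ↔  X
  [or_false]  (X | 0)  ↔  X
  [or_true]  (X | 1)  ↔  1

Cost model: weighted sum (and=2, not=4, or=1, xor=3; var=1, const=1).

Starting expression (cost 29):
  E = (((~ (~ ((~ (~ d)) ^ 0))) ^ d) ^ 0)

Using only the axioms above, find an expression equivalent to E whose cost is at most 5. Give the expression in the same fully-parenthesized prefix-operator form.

(1) (~ (~ d))  =[not_not →]=  d    ⊢ (((~ (~ (d ^ 0))) ^ d) ^ 0)
(2) (d ^ 0)  =[xor_false →]=  d    ⊢ (((~ (~ d)) ^ d) ^ 0)
(3) (~ (~ d))  =[not_not →]=  d    ⊢ ((d ^ d) ^ 0)
(4) ((d ^ d) ^ 0)  =[xor_false →]=  (d ^ d)    ⊢ cost 5, within 5

(d ^ d)   [cost 5]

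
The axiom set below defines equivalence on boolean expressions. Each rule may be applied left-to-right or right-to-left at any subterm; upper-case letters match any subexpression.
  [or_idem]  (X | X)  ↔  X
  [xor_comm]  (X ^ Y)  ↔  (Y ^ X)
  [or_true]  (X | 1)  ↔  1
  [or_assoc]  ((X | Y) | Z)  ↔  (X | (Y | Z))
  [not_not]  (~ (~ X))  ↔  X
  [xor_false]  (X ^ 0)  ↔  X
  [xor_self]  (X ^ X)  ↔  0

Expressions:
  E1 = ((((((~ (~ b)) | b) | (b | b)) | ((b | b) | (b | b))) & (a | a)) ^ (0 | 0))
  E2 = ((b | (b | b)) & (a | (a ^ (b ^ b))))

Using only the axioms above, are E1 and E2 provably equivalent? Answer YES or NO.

(1) (~ (~ b))  =[not_not →]=  b    ⊢ (((((b | b) | (b | b)) | ((b | b) | (b | b))) & (a | a)) ^ (0 | 0))
(2) ((b | b) | (b | b))  =[or_idem →]=  (b | b)    ⊢ ((((b | b) | ((b | b) | (b | b))) & (a | a)) ^ (0 | 0))
(3) ((b | b) | (b | b))  =[or_idem →]=  (b | b)    ⊢ ((((b | b) | (b | b)) & (a | a)) ^ (0 | 0))
(4) ((b | b) | (b | b))  =[or_idem →]=  (b | b)    ⊢ (((b | b) & (a | a)) ^ (0 | 0))
(5) (0 | 0)  =[or_idem →]=  0    ⊢ (((b | b) & (a | a)) ^ 0)
(6) (((b | b) & (a | a)) ^ 0)  =[xor_false →]=  ((b | b) & (a | a))
(7) b  =[or_idem ←]=  (b | b)    ⊢ ((b | (b | b)) & (a | a))
(8) a  =[xor_false ←]=  (a ^ 0)    ⊢ ((b | (b | b)) & (a | (a ^ 0)))
(9) 0  =[xor_self ←]=  (b ^ b)    ⊢ E2

YES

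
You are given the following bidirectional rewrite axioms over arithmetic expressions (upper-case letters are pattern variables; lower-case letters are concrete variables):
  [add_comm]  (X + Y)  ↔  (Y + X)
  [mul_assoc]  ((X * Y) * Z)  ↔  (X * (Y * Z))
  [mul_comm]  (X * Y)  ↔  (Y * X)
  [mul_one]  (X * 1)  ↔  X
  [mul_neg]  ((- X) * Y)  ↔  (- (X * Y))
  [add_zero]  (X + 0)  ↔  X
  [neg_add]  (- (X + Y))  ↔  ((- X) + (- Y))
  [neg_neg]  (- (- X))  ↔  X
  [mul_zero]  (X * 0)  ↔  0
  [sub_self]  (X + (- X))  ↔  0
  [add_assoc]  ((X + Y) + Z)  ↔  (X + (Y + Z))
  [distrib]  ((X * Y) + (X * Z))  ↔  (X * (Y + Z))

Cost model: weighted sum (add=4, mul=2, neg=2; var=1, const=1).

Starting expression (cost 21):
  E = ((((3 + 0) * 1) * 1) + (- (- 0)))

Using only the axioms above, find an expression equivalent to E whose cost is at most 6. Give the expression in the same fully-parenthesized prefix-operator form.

step 1: add_zero (→) rewrites (3 + 0) into 3, now (((3 * 1) * 1) + (- (- 0)))
step 2: neg_neg (→) rewrites (- (- 0)) into 0, now (((3 * 1) * 1) + 0)
step 3: mul_one (→) rewrites (3 * 1) into 3, now ((3 * 1) + 0)
step 4: mul_one (→) rewrites (3 * 1) into 3, reaching cost 6 (bound 6)

(3 + 0)   [cost 6]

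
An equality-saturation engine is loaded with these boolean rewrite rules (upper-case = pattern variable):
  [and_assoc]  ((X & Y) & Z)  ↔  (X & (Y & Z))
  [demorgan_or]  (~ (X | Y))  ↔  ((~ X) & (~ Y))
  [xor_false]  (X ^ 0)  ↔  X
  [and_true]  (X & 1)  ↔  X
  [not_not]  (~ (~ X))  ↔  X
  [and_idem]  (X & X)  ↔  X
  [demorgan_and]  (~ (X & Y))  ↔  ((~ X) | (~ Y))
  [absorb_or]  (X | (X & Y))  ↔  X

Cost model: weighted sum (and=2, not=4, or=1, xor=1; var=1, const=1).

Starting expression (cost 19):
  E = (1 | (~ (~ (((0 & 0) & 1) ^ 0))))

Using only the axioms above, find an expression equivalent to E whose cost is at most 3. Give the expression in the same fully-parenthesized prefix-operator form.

(1) ((0 & 0) & 1)  =[and_true →]=  (0 & 0)    ⊢ (1 | (~ (~ ((0 & 0) ^ 0))))
(2) ((0 & 0) ^ 0)  =[xor_false →]=  (0 & 0)    ⊢ (1 | (~ (~ (0 & 0))))
(3) (~ (~ (0 & 0)))  =[not_not →]=  (0 & 0)    ⊢ (1 | (0 & 0))
(4) (0 & 0)  =[and_idem →]=  0    ⊢ cost 3, within 3

(1 | 0)   [cost 3]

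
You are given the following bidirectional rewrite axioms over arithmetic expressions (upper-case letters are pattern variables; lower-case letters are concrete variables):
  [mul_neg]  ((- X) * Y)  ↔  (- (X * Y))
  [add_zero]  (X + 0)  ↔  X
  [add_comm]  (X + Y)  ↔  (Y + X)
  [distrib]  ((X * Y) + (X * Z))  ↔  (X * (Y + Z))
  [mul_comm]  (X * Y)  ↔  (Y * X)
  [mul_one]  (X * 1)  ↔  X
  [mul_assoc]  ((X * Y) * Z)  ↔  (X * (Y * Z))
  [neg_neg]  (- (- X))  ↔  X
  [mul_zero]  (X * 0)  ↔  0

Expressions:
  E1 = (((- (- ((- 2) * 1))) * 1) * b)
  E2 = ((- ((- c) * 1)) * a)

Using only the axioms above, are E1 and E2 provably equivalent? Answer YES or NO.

NO

The axioms are sound identities: if E1 ↔* E2 then E1 and E2 evaluate identically under any assignment.
Under a=0, b=1, c=0: E1 evaluates to -2, E2 to 0. Distinct ⇒ no rewrite sequence connects them.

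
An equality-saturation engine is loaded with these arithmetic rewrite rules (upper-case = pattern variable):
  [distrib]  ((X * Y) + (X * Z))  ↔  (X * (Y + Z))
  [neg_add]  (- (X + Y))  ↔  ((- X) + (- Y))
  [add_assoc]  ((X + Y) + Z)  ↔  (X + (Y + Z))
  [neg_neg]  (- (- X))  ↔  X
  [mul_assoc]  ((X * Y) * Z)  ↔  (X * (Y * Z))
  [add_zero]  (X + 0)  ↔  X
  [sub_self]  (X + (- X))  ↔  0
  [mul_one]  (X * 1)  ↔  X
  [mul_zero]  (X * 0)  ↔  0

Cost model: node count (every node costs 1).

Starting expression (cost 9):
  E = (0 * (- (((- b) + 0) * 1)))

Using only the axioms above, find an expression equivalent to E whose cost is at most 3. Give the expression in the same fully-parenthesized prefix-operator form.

(0 * b)   [cost 3]

(1) (((- b) + 0) * 1)  =[mul_one →]=  ((- b) + 0)    ⊢ (0 * (- ((- b) + 0)))
(2) ((- b) + 0)  =[add_zero →]=  (- b)    ⊢ (0 * (- (- b)))
(3) (- (- b))  =[neg_neg →]=  b    ⊢ cost 3, within 3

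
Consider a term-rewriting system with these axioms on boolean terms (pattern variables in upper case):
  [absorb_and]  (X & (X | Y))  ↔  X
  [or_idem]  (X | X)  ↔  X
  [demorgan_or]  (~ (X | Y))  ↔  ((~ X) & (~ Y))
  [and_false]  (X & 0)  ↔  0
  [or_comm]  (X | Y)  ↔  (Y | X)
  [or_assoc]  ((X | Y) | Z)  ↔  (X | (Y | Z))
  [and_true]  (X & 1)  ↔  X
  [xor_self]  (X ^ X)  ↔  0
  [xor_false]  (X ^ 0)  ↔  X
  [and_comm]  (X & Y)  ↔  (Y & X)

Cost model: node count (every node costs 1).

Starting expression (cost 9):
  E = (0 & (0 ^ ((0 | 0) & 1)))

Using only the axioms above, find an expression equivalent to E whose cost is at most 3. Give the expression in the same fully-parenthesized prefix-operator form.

step 1: or_idem (→) rewrites (0 | 0) into 0, now (0 & (0 ^ (0 & 1)))
step 2: and_true (→) rewrites (0 & 1) into 0, now (0 & (0 ^ 0))
step 3: xor_self (→) rewrites (0 ^ 0) into 0, reaching cost 3 (bound 3)

(0 & 0)   [cost 3]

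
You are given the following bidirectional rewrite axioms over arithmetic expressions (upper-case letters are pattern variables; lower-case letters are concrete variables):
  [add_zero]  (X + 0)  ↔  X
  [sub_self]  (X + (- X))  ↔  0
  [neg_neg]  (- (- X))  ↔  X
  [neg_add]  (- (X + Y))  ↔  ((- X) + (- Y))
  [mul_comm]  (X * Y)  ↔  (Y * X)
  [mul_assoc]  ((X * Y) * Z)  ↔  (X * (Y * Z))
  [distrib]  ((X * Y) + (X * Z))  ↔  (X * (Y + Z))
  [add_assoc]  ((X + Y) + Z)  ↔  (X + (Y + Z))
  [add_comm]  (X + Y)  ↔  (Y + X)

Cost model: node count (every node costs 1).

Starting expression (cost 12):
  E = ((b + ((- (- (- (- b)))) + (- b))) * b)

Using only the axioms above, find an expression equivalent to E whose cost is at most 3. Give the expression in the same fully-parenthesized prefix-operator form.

(b * b)   [cost 3]

step 1: neg_neg (→) rewrites (- (- (- b))) into (- b), now ((b + ((- (- b)) + (- b))) * b)
step 2: neg_neg (→) rewrites (- (- b)) into b, now ((b + (b + (- b))) * b)
step 3: sub_self (→) rewrites (b + (- b)) into 0, now ((b + 0) * b)
step 4: add_zero (→) rewrites (b + 0) into b, reaching cost 3 (bound 3)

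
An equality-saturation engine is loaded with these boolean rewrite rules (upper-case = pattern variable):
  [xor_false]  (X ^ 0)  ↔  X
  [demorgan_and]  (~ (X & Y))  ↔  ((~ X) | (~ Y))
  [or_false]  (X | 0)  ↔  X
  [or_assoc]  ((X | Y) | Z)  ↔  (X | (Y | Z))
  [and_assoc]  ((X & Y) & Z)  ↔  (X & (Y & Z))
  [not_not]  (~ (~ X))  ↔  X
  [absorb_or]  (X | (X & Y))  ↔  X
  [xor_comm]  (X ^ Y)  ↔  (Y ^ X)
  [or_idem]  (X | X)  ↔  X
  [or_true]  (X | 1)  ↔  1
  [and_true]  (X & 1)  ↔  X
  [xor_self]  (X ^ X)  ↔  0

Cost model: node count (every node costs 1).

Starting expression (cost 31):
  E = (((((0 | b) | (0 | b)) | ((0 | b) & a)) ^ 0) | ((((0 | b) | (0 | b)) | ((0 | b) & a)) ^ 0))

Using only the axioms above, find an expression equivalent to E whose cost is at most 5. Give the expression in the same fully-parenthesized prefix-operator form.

((0 | b) ^ 0)   [cost 5]

(1) (((((0 | b) | (0 | b)) | ((0 | b) & a)) ^ 0) | ((((0 | b) | (0 | b)) | ((0 | b) & a)) ^ 0))  =[or_idem →]=  ((((0 | b) | (0 | b)) | ((0 | b) & a)) ^ 0)
(2) ((0 | b) | (0 | b))  =[or_idem →]=  (0 | b)    ⊢ (((0 | b) | ((0 | b) & a)) ^ 0)
(3) ((0 | b) | ((0 | b) & a))  =[absorb_or →]=  (0 | b)    ⊢ cost 5, within 5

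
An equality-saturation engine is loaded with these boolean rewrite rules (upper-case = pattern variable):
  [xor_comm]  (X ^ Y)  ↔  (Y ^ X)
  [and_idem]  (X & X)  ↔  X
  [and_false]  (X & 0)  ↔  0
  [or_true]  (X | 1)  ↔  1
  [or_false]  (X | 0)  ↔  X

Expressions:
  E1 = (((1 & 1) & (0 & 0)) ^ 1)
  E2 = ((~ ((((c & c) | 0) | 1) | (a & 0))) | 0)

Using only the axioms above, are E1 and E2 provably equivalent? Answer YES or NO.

NO

Every axiom is a valid identity, so a rewrite proof would force E1 and E2 to agree under every assignment.
At a=0, c=0: E1 = 1 but E2 = 0; they differ, so no derivation exists.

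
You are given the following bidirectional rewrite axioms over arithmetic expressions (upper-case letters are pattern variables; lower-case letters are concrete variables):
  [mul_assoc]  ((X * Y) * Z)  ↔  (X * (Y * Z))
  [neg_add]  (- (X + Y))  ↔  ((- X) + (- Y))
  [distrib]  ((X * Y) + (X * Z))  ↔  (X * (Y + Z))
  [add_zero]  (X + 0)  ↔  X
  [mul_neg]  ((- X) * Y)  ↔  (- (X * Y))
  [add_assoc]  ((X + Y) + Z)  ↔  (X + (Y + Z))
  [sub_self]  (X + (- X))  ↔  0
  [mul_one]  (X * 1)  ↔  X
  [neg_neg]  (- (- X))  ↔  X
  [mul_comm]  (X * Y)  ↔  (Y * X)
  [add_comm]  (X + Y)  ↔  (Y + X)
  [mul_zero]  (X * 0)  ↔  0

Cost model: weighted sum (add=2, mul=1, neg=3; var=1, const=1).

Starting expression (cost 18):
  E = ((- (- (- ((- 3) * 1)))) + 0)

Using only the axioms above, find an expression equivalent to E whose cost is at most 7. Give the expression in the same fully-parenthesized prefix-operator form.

step 1: add_zero (→) rewrites ((- (- (- ((- 3) * 1)))) + 0) into (- (- (- ((- 3) * 1))))
step 2: mul_one (→) rewrites ((- 3) * 1) into (- 3), now (- (- (- (- 3))))
step 3: neg_neg (→) rewrites (- (- (- 3))) into (- 3), reaching cost 7 (bound 7)

(- (- 3))   [cost 7]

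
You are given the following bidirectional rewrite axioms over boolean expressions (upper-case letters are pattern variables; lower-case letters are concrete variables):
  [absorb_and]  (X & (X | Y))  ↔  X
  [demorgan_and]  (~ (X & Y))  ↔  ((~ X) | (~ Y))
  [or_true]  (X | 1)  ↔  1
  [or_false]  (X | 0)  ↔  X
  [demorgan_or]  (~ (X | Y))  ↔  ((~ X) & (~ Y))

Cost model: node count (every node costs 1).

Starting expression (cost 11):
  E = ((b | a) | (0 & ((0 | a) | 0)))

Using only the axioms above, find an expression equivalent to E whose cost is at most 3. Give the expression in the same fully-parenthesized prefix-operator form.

1. [or_false →] ((0 | a) | 0)  →  (0 | a);  E = ((b | a) | (0 & (0 | a)))
2. [absorb_and →] (0 & (0 | a))  →  0;  E = ((b | a) | 0)
3. [or_false →] ((b | a) | 0)  →  (b | a);  cost 3 ≤ 3, done

(b | a)   [cost 3]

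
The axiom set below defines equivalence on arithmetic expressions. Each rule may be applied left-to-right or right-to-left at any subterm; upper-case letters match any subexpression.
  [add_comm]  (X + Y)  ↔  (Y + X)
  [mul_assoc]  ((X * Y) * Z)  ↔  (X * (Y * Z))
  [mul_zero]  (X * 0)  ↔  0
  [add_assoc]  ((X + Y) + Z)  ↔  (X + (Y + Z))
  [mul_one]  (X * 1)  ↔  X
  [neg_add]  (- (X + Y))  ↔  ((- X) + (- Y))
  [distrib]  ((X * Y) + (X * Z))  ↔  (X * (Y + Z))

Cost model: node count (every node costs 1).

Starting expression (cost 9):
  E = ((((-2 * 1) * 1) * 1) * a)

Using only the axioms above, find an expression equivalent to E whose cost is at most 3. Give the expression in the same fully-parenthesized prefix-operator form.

(-2 * a)   [cost 3]

1. [mul_one →] ((-2 * 1) * 1)  →  (-2 * 1);  E = (((-2 * 1) * 1) * a)
2. [mul_one →] (-2 * 1)  →  -2;  E = ((-2 * 1) * a)
3. [mul_one →] (-2 * 1)  →  -2;  cost 3 ≤ 3, done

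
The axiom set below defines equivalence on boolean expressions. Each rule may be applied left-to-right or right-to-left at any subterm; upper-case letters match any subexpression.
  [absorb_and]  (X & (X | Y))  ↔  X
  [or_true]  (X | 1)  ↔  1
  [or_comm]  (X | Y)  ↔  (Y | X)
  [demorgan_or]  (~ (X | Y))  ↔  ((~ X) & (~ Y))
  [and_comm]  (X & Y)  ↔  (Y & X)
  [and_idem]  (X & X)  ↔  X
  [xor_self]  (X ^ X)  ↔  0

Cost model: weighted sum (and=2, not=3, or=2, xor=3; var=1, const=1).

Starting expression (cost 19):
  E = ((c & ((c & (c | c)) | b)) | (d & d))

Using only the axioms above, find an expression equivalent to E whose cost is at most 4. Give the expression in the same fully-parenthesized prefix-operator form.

(c | d)   [cost 4]

step 1: absorb_and (→) rewrites (c & (c | c)) into c, now ((c & (c | b)) | (d & d))
step 2: and_idem (→) rewrites (d & d) into d, now ((c & (c | b)) | d)
step 3: absorb_and (→) rewrites (c & (c | b)) into c, reaching cost 4 (bound 4)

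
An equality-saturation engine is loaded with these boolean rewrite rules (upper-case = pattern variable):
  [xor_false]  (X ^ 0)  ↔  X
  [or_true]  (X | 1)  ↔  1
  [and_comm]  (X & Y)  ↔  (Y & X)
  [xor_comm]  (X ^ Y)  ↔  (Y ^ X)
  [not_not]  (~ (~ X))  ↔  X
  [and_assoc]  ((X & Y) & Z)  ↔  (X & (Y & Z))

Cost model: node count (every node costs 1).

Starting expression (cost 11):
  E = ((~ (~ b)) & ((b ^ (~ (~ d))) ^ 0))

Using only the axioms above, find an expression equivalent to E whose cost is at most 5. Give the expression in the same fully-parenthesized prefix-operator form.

(b & (b ^ d))   [cost 5]

step 1: not_not (→) rewrites (~ (~ b)) into b, now (b & ((b ^ (~ (~ d))) ^ 0))
step 2: not_not (→) rewrites (~ (~ d)) into d, now (b & ((b ^ d) ^ 0))
step 3: xor_false (→) rewrites ((b ^ d) ^ 0) into (b ^ d), reaching cost 5 (bound 5)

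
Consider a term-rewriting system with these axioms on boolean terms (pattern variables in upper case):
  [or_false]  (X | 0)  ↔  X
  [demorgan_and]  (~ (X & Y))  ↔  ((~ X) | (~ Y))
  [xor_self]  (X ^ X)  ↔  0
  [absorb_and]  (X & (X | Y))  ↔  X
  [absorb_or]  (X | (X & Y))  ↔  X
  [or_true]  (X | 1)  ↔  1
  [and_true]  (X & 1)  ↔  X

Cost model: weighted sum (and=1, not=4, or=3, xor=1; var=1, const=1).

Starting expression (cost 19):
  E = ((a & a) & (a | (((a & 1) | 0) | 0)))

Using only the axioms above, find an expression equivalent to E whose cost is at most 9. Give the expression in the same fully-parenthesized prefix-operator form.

step 1: and_true (→) rewrites (a & 1) into a, now ((a & a) & (a | ((a | 0) | 0)))
step 2: or_false (→) rewrites (a | 0) into a, now ((a & a) & (a | (a | 0)))
step 3: or_false (→) rewrites (a | 0) into a, reaching cost 9 (bound 9)

((a & a) & (a | a))   [cost 9]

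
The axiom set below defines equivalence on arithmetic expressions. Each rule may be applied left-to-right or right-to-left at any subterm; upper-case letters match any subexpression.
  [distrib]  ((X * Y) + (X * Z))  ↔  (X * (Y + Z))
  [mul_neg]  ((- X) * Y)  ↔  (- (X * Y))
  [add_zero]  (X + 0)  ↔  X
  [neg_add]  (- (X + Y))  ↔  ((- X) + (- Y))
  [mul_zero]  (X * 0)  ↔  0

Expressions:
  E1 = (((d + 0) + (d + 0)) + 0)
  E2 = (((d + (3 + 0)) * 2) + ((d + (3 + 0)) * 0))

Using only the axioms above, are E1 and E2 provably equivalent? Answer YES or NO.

The axioms are sound identities: if E1 ↔* E2 then E1 and E2 evaluate identically under any assignment.
Under d=0: E1 evaluates to 0, E2 to 6. Distinct ⇒ no rewrite sequence connects them.

NO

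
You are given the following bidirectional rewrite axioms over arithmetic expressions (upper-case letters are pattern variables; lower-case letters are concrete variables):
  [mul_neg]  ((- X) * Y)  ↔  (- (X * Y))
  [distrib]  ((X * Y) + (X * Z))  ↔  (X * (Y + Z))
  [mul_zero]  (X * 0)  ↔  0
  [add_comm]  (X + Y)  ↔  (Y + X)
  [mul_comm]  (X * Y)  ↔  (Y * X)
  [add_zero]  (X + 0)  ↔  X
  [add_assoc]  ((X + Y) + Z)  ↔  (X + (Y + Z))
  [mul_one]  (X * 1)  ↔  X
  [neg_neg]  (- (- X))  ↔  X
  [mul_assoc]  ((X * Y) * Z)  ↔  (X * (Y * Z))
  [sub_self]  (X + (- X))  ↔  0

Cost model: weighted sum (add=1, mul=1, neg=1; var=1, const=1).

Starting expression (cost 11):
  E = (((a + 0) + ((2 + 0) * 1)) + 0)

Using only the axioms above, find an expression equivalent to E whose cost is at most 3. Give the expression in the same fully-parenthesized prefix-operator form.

(1) (2 + 0)  =[add_zero →]=  2    ⊢ (((a + 0) + (2 * 1)) + 0)
(2) (a + 0)  =[add_zero →]=  a    ⊢ ((a + (2 * 1)) + 0)
(3) (2 * 1)  =[mul_one →]=  2    ⊢ ((a + 2) + 0)
(4) ((a + 2) + 0)  =[add_zero →]=  (a + 2)    ⊢ cost 3, within 3

(a + 2)   [cost 3]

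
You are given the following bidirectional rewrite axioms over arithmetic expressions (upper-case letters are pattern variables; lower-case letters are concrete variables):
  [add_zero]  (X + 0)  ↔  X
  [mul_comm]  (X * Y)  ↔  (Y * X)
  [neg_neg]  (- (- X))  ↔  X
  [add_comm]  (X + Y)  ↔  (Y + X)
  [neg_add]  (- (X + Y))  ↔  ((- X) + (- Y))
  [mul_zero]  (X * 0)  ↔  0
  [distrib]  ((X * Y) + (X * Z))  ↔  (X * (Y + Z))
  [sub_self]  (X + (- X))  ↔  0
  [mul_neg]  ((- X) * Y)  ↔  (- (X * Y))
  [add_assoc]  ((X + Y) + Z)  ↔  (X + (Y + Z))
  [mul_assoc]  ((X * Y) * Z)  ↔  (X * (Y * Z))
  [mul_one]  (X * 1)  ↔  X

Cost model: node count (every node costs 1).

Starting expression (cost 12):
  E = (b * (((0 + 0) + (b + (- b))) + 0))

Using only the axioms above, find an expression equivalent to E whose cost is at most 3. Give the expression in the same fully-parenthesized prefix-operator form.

(b * 0)   [cost 3]

step 1: sub_self (→) rewrites (b + (- b)) into 0, now (b * (((0 + 0) + 0) + 0))
step 2: add_zero (→) rewrites ((0 + 0) + 0) into (0 + 0), now (b * ((0 + 0) + 0))
step 3: add_zero (→) rewrites ((0 + 0) + 0) into (0 + 0), now (b * (0 + 0))
step 4: add_zero (→) rewrites (0 + 0) into 0, reaching cost 3 (bound 3)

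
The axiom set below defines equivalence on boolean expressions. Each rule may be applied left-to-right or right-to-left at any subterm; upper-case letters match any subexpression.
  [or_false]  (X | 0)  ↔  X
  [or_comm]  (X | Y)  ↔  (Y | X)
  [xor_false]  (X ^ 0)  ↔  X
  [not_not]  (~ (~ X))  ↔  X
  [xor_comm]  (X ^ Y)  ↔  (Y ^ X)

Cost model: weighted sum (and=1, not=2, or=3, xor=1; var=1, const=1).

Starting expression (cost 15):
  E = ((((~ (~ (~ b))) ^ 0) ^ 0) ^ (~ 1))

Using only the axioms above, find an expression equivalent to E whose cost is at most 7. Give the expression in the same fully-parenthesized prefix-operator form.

step 1: not_not (→) rewrites (~ (~ b)) into b, now ((((~ b) ^ 0) ^ 0) ^ (~ 1))
step 2: xor_false (→) rewrites (((~ b) ^ 0) ^ 0) into ((~ b) ^ 0), now (((~ b) ^ 0) ^ (~ 1))
step 3: xor_false (→) rewrites ((~ b) ^ 0) into (~ b), reaching cost 7 (bound 7)

((~ b) ^ (~ 1))   [cost 7]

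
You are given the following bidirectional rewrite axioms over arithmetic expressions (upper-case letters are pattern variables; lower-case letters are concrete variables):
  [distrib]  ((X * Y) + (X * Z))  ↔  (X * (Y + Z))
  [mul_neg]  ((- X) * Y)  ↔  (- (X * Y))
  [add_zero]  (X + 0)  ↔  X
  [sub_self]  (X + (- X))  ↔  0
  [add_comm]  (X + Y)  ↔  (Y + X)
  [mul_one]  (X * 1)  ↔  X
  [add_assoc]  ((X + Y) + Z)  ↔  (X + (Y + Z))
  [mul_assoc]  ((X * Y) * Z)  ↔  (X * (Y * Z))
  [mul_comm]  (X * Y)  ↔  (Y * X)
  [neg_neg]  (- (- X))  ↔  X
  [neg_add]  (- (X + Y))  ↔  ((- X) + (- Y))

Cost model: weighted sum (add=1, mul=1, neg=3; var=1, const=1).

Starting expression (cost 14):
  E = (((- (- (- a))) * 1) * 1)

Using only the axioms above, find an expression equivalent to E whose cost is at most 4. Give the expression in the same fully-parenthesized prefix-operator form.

step 1: mul_one (→) rewrites ((- (- (- a))) * 1) into (- (- (- a))), now ((- (- (- a))) * 1)
step 2: mul_one (→) rewrites ((- (- (- a))) * 1) into (- (- (- a)))
step 3: neg_neg (→) rewrites (- (- a)) into a, reaching cost 4 (bound 4)

(- a)   [cost 4]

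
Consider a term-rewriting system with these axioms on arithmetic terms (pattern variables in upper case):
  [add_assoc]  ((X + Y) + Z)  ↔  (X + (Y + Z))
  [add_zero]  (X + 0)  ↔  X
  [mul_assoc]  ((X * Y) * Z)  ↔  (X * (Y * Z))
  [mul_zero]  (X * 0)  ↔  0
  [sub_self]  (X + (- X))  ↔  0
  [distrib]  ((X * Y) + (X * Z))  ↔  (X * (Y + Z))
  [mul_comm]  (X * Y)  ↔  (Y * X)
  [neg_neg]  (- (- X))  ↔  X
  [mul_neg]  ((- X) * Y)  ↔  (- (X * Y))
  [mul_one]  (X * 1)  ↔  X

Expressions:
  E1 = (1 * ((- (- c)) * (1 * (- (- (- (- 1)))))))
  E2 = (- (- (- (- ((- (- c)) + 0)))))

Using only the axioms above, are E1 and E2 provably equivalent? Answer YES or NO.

YES

step 1: neg_neg (→) rewrites (- (- (- (- 1)))) into (- (- 1)), now (1 * ((- (- c)) * (1 * (- (- 1)))))
step 2: mul_comm (→) rewrites (1 * ((- (- c)) * (1 * (- (- 1))))) into (((- (- c)) * (1 * (- (- 1)))) * 1)
step 3: neg_neg (→) rewrites (- (- 1)) into 1, now (((- (- c)) * (1 * 1)) * 1)
step 4: mul_one (→) rewrites (((- (- c)) * (1 * 1)) * 1) into ((- (- c)) * (1 * 1))
step 5: mul_one (→) rewrites (1 * 1) into 1, now ((- (- c)) * 1)
step 6: mul_one (→) rewrites ((- (- c)) * 1) into (- (- c))
step 7: neg_neg (←) rewrites (- c) into (- (- (- c))), now (- (- (- (- c))))
step 8: neg_neg (←) rewrites (- (- (- c))) into (- (- (- (- (- c))))), now (- (- (- (- (- (- c))))))
step 9: add_zero (←) rewrites (- (- c)) into ((- (- c)) + 0), which is E2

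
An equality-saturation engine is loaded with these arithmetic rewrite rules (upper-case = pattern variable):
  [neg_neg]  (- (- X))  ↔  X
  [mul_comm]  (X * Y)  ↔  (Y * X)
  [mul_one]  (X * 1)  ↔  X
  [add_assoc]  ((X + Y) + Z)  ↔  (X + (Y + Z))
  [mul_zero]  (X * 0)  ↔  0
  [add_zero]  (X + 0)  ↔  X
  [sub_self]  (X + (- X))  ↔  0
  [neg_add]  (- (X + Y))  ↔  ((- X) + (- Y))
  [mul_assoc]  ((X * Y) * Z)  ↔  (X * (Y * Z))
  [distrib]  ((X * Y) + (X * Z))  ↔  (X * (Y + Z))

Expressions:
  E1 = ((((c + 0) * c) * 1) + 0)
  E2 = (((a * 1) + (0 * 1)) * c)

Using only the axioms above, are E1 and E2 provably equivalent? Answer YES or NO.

The axioms are sound identities: if E1 ↔* E2 then E1 and E2 evaluate identically under any assignment.
Under a=0, c=1: E1 evaluates to 1, E2 to 0. Distinct ⇒ no rewrite sequence connects them.

NO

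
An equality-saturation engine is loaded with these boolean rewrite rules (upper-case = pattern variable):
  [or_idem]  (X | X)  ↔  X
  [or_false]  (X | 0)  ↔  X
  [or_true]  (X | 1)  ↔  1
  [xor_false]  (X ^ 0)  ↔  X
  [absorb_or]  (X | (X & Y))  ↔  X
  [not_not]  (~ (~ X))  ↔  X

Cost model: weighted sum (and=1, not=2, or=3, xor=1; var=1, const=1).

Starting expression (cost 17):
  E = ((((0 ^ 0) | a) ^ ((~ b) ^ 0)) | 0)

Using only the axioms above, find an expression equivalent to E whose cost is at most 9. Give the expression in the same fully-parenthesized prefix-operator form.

((0 | a) ^ (~ b))   [cost 9]

1. [xor_false →] ((~ b) ^ 0)  →  (~ b);  E = ((((0 ^ 0) | a) ^ (~ b)) | 0)
2. [or_false →] ((((0 ^ 0) | a) ^ (~ b)) | 0)  →  (((0 ^ 0) | a) ^ (~ b))
3. [xor_false →] (0 ^ 0)  →  0;  cost 9 ≤ 9, done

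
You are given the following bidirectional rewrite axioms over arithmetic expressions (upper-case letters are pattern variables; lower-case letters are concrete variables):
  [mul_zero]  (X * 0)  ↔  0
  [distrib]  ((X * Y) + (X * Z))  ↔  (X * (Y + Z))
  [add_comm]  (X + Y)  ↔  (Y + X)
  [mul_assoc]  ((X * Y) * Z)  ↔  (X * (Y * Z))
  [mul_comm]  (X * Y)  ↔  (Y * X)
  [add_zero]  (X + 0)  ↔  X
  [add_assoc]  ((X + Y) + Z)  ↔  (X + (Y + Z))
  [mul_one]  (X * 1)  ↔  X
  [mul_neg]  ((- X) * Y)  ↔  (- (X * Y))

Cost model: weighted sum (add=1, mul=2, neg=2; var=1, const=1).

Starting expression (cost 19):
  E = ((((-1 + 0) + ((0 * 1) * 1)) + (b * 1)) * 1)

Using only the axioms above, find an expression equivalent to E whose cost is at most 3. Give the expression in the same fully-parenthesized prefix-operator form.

(-1 + b)   [cost 3]

(1) ((0 * 1) * 1)  =[mul_one →]=  (0 * 1)    ⊢ ((((-1 + 0) + (0 * 1)) + (b * 1)) * 1)
(2) (0 * 1)  =[mul_one →]=  0    ⊢ ((((-1 + 0) + 0) + (b * 1)) * 1)
(3) (-1 + 0)  =[add_zero →]=  -1    ⊢ (((-1 + 0) + (b * 1)) * 1)
(4) (-1 + 0)  =[add_zero →]=  -1    ⊢ ((-1 + (b * 1)) * 1)
(5) ((-1 + (b * 1)) * 1)  =[mul_one →]=  (-1 + (b * 1))
(6) (b * 1)  =[mul_one →]=  b    ⊢ cost 3, within 3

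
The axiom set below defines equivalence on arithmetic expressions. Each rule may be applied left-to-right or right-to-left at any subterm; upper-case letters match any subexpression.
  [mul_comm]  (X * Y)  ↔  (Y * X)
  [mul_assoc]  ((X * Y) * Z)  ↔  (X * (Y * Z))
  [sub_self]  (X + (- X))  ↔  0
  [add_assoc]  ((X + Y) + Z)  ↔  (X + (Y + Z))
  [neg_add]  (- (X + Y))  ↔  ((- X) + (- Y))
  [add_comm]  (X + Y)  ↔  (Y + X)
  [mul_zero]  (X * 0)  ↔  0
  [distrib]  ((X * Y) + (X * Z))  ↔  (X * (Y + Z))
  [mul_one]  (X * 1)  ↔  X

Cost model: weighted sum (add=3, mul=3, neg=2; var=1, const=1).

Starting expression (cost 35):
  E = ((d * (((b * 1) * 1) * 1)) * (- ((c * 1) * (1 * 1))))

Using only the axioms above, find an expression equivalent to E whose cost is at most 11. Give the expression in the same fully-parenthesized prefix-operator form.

((d * b) * (- c))   [cost 11]

step 1: mul_one (→) rewrites ((b * 1) * 1) into (b * 1), now ((d * ((b * 1) * 1)) * (- ((c * 1) * (1 * 1))))
step 2: mul_one (→) rewrites (c * 1) into c, now ((d * ((b * 1) * 1)) * (- (c * (1 * 1))))
step 3: mul_one (→) rewrites (b * 1) into b, now ((d * (b * 1)) * (- (c * (1 * 1))))
step 4: mul_one (→) rewrites (b * 1) into b, now ((d * b) * (- (c * (1 * 1))))
step 5: mul_one (→) rewrites (1 * 1) into 1, now ((d * b) * (- (c * 1)))
step 6: mul_one (→) rewrites (c * 1) into c, reaching cost 11 (bound 11)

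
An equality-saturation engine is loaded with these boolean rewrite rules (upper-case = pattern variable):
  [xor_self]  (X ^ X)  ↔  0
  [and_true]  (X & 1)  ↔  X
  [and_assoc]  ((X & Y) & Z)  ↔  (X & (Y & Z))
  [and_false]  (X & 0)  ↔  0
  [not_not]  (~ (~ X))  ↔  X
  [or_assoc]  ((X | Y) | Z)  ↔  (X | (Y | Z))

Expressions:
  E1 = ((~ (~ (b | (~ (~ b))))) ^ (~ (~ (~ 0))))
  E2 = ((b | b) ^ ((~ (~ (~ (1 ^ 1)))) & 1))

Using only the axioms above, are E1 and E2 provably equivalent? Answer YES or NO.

YES

(1) (~ (~ (b | (~ (~ b)))))  =[not_not →]=  (b | (~ (~ b)))    ⊢ ((b | (~ (~ b))) ^ (~ (~ (~ 0))))
(2) (~ (~ b))  =[not_not →]=  b    ⊢ ((b | b) ^ (~ (~ (~ 0))))
(3) (~ (~ 0))  =[not_not →]=  0    ⊢ ((b | b) ^ (~ 0))
(4) (~ 0)  =[and_true ←]=  ((~ 0) & 1)    ⊢ ((b | b) ^ ((~ 0) & 1))
(5) 0  =[xor_self ←]=  (1 ^ 1)    ⊢ ((b | b) ^ ((~ (1 ^ 1)) & 1))
(6) (1 ^ 1)  =[not_not ←]=  (~ (~ (1 ^ 1)))    ⊢ E2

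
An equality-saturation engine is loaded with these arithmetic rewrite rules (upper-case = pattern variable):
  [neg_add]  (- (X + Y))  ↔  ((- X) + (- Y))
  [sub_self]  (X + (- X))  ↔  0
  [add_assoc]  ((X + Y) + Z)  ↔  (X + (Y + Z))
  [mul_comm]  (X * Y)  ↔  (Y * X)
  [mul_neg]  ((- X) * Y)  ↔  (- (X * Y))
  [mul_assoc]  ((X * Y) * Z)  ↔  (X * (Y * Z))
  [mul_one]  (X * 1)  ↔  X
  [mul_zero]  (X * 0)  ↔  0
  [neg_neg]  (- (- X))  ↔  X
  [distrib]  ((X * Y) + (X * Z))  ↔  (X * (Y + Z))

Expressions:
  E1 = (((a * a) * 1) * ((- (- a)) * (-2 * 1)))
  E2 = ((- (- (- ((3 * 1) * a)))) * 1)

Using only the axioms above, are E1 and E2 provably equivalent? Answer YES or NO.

NO

All listed rules preserve value, hence provable equivalence implies equal values everywhere; look for a separating assignment.
a=1 gives E1 ↦ -2, E2 ↦ -3; values differ ⇒ not provably equivalent.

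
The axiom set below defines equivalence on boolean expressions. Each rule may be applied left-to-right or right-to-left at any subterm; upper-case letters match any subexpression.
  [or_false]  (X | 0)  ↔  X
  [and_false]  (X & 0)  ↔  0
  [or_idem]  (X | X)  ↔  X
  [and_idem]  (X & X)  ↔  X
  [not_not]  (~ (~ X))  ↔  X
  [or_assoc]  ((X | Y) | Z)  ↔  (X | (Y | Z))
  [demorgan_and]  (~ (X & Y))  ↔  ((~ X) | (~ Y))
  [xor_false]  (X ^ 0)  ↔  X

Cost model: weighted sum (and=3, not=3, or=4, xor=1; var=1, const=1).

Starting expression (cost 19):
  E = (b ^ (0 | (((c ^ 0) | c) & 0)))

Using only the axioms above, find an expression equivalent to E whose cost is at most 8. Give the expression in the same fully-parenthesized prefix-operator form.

(b ^ (0 | 0))   [cost 8]

1. [xor_false →] (c ^ 0)  →  c;  E = (b ^ (0 | ((c | c) & 0)))
2. [or_idem →] (c | c)  →  c;  E = (b ^ (0 | (c & 0)))
3. [and_false →] (c & 0)  →  0;  cost 8 ≤ 8, done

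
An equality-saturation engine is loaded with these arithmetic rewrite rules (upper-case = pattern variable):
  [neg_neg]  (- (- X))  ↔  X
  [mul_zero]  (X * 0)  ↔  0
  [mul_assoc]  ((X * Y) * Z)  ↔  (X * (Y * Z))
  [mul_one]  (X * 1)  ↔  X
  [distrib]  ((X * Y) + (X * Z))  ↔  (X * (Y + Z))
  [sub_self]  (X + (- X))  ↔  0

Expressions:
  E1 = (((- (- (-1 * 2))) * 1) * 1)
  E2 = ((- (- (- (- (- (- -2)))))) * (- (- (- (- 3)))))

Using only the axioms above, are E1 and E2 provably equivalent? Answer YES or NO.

NO

Every axiom is a valid identity, so a rewrite proof would force E1 and E2 to agree under every assignment.
At the empty assignment (no variables occur): E1 = -2 but E2 = -6; they differ, so no derivation exists.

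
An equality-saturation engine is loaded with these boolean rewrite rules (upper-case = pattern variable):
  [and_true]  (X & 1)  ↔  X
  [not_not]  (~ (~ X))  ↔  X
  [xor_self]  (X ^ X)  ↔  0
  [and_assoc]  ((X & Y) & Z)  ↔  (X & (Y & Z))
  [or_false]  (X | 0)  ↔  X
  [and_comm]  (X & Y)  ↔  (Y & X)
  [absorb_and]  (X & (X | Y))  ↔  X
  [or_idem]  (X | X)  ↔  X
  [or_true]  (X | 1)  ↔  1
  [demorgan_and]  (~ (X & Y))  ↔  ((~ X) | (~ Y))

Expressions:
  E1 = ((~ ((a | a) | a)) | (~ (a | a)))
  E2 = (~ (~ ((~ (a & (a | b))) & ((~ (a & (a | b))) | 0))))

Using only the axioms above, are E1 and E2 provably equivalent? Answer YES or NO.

(1) (a | a)  =[or_idem →]=  a    ⊢ ((~ (a | a)) | (~ (a | a)))
(2) ((~ (a | a)) | (~ (a | a)))  =[or_idem →]=  (~ (a | a))
(3) (a | a)  =[or_idem →]=  a    ⊢ (~ a)
(4) a  =[absorb_and ←]=  (a & (a | b))    ⊢ (~ (a & (a | b)))
(5) (~ (a & (a | b)))  =[not_not ←]=  (~ (~ (~ (a & (a | b)))))
(6) (~ (a & (a | b)))  =[absorb_and ←]=  ((~ (a & (a | b))) & ((~ (a & (a | b))) | 0))    ⊢ E2

YES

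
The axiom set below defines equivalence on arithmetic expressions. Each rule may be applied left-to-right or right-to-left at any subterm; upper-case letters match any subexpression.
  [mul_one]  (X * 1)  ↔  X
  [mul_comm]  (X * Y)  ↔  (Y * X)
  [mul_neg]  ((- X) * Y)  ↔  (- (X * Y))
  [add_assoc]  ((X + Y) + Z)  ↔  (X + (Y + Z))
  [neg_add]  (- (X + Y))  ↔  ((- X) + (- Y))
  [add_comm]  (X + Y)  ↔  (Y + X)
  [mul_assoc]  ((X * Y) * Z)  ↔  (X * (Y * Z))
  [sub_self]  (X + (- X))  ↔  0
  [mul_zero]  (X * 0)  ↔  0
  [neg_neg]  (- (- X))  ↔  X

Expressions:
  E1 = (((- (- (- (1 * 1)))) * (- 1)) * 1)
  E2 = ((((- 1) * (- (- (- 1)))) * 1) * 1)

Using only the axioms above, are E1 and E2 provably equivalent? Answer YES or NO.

(1) (1 * 1)  =[mul_one →]=  1    ⊢ (((- (- (- 1))) * (- 1)) * 1)
(2) ((- (- (- 1))) * (- 1))  =[mul_comm →]=  ((- 1) * (- (- (- 1))))    ⊢ (((- 1) * (- (- (- 1)))) * 1)
(3) ((- 1) * (- (- (- 1))))  =[mul_one ←]=  (((- 1) * (- (- (- 1)))) * 1)    ⊢ E2

YES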